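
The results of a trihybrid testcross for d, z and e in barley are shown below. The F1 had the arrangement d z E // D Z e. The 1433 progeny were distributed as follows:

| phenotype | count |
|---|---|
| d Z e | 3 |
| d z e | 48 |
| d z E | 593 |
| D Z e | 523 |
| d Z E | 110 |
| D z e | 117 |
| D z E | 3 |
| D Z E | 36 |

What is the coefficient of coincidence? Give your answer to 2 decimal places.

0.41

The two rarest classes, D z E and d Z e, are the double crossovers. Comparing them with the parentals, only the d allele has switched, so d is the middle locus and the order is e – d – z.
e–d: (84 + 6)/1433 = 0.0628; d–z: (227 + 6)/1433 = 0.1626.
Expected DCO frequency = 0.0628 × 0.1626 ≈ 0.01021; observed = 6/1433 ≈ 0.00419.
Coefficient of coincidence = 0.00419/0.01021 ≈ 0.41.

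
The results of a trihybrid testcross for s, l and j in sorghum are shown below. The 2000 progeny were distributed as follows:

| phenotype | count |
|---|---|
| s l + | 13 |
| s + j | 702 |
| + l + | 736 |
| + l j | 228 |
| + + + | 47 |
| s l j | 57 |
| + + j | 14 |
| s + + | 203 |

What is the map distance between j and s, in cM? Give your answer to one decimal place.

22.9 cM

The two most frequent reciprocal classes, s + j and + l +, are the parental types, so the F1 was s + j / + l +.
The two rarest classes, + + j and s l +, are the double crossovers. Comparing them with the parentals, only the s allele has switched, so s is the middle locus and the order is j – s – l.
Crossovers in the j–s interval produce the single-crossover classes s + + and + l j (203 + 228 = 431) plus the double crossovers (27).
RF(j–s) = (431 + 27) / 2000 = 458/2000 = 0.2290 → 22.9 cM.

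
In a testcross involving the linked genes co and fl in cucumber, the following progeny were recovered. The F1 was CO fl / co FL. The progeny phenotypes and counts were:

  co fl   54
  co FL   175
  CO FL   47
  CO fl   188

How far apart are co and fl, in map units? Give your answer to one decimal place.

21.8 map units

The recombinant classes are CO FL and co fl: 47 + 54 = 101.
Recombination frequency = 101/464 = 0.2177 ≈ 21.8%, i.e. 21.8 map units.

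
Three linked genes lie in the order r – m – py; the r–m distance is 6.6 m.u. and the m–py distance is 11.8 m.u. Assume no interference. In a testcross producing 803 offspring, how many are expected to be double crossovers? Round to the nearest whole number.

6

Map distances give recombination frequencies of 0.066 and 0.118 for the two intervals.
With no interference, expected double-crossover frequency = 0.066 × 0.118 = 0.00779.
Expected number = 0.00779 × 803 = 6.25 ≈ 6.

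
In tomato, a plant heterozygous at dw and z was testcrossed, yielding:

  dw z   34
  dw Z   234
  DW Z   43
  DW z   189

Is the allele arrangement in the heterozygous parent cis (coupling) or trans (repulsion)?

The two most frequent classes are DW z (189) and dw Z (234); these are the parental (non-recombinant) types.
So the F1 carried DW z on one chromosome and dw Z on the other — the recessive alleles are on opposite chromosomes (trans / repulsion).

trans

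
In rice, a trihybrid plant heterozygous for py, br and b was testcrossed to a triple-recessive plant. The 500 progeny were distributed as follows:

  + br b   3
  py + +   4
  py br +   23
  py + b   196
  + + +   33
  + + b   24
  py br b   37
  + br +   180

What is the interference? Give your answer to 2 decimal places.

0.16

The two most frequent reciprocal classes, py + b and + br +, are the parental types, so the F1 was py + b / + br +.
The two rarest classes, py + + and + br b, are the double crossovers. Comparing them with the parentals, only the b allele has switched, so b is the middle locus and the order is br – b – py.
br–b: (70 + 7)/500 = 0.1540; b–py: (47 + 7)/500 = 0.1080.
Expected DCO frequency = 0.1540 × 0.1080 ≈ 0.01663; observed = 7/500 ≈ 0.01400.
Coefficient of coincidence = 0.01400/0.01663 ≈ 0.84; interference = 1 − 0.84 = 0.16.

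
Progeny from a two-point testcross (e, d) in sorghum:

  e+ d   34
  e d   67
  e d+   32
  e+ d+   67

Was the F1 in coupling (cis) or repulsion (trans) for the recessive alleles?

The two most frequent classes are e+ d+ (67) and e d (67); these are the parental (non-recombinant) types.
So the F1 carried e+ d+ on one chromosome and e d on the other — the recessive alleles are on the same chromosome (cis / coupling).

cis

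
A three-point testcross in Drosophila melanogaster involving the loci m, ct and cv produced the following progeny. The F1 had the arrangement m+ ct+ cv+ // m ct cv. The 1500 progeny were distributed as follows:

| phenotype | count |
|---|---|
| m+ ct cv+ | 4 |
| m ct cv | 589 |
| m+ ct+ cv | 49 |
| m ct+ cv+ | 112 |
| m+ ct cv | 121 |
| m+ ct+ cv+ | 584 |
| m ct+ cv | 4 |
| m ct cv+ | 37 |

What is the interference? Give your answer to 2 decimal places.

The two rarest classes, m+ ct cv+ and m ct+ cv, are the double crossovers. Comparing them with the parentals, only the ct allele has switched, so ct is the middle locus and the order is cv – ct – m.
cv–ct: (86 + 8)/1500 = 0.0627; ct–m: (233 + 8)/1500 = 0.1607.
Expected DCO frequency = 0.0627 × 0.1607 ≈ 0.01008; observed = 8/1500 ≈ 0.00533.
Coefficient of coincidence = 0.00533/0.01008 ≈ 0.53; interference = 1 − 0.53 = 0.47.

0.47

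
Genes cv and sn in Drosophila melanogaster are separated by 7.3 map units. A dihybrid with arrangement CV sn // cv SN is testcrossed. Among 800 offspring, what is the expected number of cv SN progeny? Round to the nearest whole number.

371

A map distance of 7.3 map units corresponds to a recombination frequency of 0.073.
The F1 is CV sn / cv SN, so cv SN is a parental gamete class with expected frequency (1 − r)/2 = 0.927/2 = 0.4635.
Expected number = 0.4635 × 800 = 370.80 ≈ 371.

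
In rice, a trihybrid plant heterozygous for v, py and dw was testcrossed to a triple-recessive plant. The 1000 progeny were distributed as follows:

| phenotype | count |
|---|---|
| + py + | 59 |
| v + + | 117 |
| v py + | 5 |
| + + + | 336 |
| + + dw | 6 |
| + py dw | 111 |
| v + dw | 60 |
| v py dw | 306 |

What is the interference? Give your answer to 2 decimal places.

0.65

The two most frequent reciprocal classes, + + + and v py dw, are the parental types, so the F1 was + + + / v py dw.
The two rarest classes, + + dw and v py +, are the double crossovers. Comparing them with the parentals, only the dw allele has switched, so dw is the middle locus and the order is v – dw – py.
v–dw: (228 + 11)/1000 = 0.2390; dw–py: (119 + 11)/1000 = 0.1300.
Expected DCO frequency = 0.2390 × 0.1300 ≈ 0.03107; observed = 11/1000 ≈ 0.01100.
Coefficient of coincidence = 0.01100/0.03107 ≈ 0.35; interference = 1 − 0.35 = 0.65.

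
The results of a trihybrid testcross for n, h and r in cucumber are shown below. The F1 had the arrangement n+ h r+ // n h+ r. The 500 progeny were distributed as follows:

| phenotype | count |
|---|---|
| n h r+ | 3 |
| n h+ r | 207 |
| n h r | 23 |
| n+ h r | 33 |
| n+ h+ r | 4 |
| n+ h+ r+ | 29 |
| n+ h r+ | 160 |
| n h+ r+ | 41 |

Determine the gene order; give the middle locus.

n

The two rarest classes, n h r+ and n+ h+ r, are the double crossovers. Comparing them with the parentals, only the n allele has switched, so n is the middle locus and the order is h – n – r.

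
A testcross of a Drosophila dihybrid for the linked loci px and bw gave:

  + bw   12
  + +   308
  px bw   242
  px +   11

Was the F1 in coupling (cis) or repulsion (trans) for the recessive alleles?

The two most frequent classes are + + (308) and px bw (242); these are the parental (non-recombinant) types.
So the F1 carried + + on one chromosome and px bw on the other — the recessive alleles are on the same chromosome (cis / coupling).

cis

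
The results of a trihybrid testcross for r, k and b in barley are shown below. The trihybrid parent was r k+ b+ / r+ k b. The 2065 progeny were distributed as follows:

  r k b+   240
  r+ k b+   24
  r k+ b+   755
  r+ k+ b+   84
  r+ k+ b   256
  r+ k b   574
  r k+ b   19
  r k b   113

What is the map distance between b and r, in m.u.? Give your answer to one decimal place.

The two rarest classes, r k+ b and r+ k b+, are the double crossovers. Comparing them with the parentals, only the b allele has switched, so b is the middle locus and the order is k – b – r.
Crossovers in the b–r interval produce the single-crossover classes r+ k+ b+ and r k b (84 + 113 = 197) plus the double crossovers (43).
RF(b–r) = (197 + 43) / 2065 = 240/2065 = 0.1162 → 11.6 m.u.

11.6 m.u.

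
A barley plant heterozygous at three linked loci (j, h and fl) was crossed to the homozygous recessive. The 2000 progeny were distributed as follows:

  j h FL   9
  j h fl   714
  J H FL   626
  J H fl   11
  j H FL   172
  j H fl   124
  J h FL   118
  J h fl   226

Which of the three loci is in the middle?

The two most frequent reciprocal classes, j h fl and J H FL, are the parental types, so the F1 was j h fl / J H FL.
The two rarest classes, j h FL and J H fl, are the double crossovers. Comparing them with the parentals, only the fl allele has switched, so fl is the middle locus and the order is j – fl – h.

fl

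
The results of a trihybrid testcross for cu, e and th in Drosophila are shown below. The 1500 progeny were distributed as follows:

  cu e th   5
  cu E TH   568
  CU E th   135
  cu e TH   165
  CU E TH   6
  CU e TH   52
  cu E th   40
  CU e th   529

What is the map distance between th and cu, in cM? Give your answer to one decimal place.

The two most frequent reciprocal classes, CU e th and cu E TH, are the parental types, so the F1 was CU e th / cu E TH.
The two rarest classes, cu e th and CU E TH, are the double crossovers. Comparing them with the parentals, only the cu allele has switched, so cu is the middle locus and the order is th – cu – e.
Crossovers in the th–cu interval produce the single-crossover classes CU e TH and cu E th (52 + 40 = 92) plus the double crossovers (11).
RF(th–cu) = (92 + 11) / 1500 = 103/1500 = 0.0687 → 6.9 cM.

6.9 cM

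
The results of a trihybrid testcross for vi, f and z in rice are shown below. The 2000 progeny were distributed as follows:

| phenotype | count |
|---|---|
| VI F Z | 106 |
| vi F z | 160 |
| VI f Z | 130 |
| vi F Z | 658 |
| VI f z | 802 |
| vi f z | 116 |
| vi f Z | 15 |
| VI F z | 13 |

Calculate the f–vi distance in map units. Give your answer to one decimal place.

The two most frequent reciprocal classes, vi F Z and VI f z, are the parental types, so the F1 was vi F Z / VI f z.
The two rarest classes, vi f Z and VI F z, are the double crossovers. Comparing them with the parentals, only the f allele has switched, so f is the middle locus and the order is z – f – vi.
Crossovers in the f–vi interval produce the single-crossover classes VI F Z and vi f z (106 + 116 = 222) plus the double crossovers (28).
RF(f–vi) = (222 + 28) / 2000 = 250/2000 = 0.1250 → 12.5 map units.

12.5 map units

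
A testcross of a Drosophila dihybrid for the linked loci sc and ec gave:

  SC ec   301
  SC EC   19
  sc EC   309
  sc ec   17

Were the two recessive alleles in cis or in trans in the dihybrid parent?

The two most frequent classes are SC ec (301) and sc EC (309); these are the parental (non-recombinant) types.
So the F1 carried SC ec on one chromosome and sc EC on the other — the recessive alleles are on opposite chromosomes (trans / repulsion).

trans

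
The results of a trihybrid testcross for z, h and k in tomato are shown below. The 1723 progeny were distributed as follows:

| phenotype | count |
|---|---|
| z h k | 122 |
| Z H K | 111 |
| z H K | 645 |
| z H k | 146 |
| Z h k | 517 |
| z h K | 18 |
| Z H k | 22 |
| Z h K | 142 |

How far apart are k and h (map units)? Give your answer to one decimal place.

The two most frequent reciprocal classes, z H K and Z h k, are the parental types, so the F1 was z H K / Z h k.
The two rarest classes, z h K and Z H k, are the double crossovers. Comparing them with the parentals, only the h allele has switched, so h is the middle locus and the order is z – h – k.
Crossovers in the h–k interval produce the single-crossover classes z H k and Z h K (146 + 142 = 288) plus the double crossovers (40).
RF(h–k) = (288 + 40) / 1723 = 328/1723 = 0.1904 → 19.0 map units.

19.0 map units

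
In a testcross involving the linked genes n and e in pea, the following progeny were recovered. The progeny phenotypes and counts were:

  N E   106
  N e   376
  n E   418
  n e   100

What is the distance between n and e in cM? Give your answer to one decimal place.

The two most frequent classes, N e (376) and n E (418), are the parental types, so the F1 was N e / n E.
The recombinant classes are N E and n e: 106 + 100 = 206.
Recombination frequency = 206/1000 = 0.2060 ≈ 20.6%, i.e. 20.6 cM.

20.6 cM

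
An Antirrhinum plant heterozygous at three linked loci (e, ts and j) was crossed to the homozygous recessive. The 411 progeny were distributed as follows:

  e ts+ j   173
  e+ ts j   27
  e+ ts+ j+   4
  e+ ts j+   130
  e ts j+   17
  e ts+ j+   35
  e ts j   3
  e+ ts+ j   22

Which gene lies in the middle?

ts

The two most frequent reciprocal classes, e+ ts j+ and e ts+ j, are the parental types, so the F1 was e+ ts j+ / e ts+ j.
The two rarest classes, e+ ts+ j+ and e ts j, are the double crossovers. Comparing them with the parentals, only the ts allele has switched, so ts is the middle locus and the order is e – ts – j.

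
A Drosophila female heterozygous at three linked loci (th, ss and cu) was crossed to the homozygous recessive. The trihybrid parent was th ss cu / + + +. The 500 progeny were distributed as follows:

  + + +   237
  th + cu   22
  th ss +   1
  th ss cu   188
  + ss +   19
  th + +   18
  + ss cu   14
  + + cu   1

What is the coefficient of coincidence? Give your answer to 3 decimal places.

The two rarest classes, th ss + and + + cu, are the double crossovers. Comparing them with the parentals, only the cu allele has switched, so cu is the middle locus and the order is ss – cu – th.
ss–cu: (41 + 2)/500 = 0.0860; cu–th: (32 + 2)/500 = 0.0680.
Expected DCO frequency = 0.0860 × 0.0680 ≈ 0.00585; observed = 2/500 ≈ 0.00400.
Coefficient of coincidence = 0.00400/0.00585 ≈ 0.684.

0.684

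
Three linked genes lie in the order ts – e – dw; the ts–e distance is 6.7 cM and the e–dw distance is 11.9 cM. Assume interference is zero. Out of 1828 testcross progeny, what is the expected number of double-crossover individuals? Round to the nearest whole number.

15

Map distances give recombination frequencies of 0.067 and 0.119 for the two intervals.
With no interference, expected double-crossover frequency = 0.067 × 0.119 = 0.00797.
Expected number = 0.00797 × 1828 = 14.57 ≈ 15.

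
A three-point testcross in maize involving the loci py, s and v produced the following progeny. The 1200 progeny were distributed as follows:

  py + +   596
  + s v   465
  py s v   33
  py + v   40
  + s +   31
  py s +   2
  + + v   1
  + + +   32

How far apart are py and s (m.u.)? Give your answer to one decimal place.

The two most frequent reciprocal classes, py + + and + s v, are the parental types, so the F1 was py + + / + s v.
The two rarest classes, py s + and + + v, are the double crossovers. Comparing them with the parentals, only the s allele has switched, so s is the middle locus and the order is v – s – py.
Crossovers in the s–py interval produce the single-crossover classes + + + and py s v (32 + 33 = 65) plus the double crossovers (3).
RF(s–py) = (65 + 3) / 1200 = 68/1200 = 0.0567 → 5.7 m.u.

5.7 m.u.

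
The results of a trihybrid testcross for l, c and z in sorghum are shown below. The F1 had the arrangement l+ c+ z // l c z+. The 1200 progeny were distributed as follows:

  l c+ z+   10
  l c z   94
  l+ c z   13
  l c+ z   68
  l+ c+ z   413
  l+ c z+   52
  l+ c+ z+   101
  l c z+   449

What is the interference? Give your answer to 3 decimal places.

The two rarest classes, l+ c z and l c+ z+, are the double crossovers. Comparing them with the parentals, only the c allele has switched, so c is the middle locus and the order is z – c – l.
z–c: (195 + 23)/1200 = 0.1817; c–l: (120 + 23)/1200 = 0.1192.
Expected DCO frequency = 0.1817 × 0.1192 ≈ 0.02166; observed = 23/1200 ≈ 0.01917.
Coefficient of coincidence = 0.01917/0.02166 ≈ 0.885; interference = 1 − 0.885 = 0.115.

0.115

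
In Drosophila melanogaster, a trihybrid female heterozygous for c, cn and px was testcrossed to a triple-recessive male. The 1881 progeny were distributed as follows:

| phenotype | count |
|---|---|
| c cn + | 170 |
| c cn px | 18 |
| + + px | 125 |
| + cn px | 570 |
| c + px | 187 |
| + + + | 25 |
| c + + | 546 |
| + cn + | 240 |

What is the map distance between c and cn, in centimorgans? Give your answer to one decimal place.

The two most frequent reciprocal classes, c + + and + cn px, are the parental types, so the F1 was c + + / + cn px.
The two rarest classes, + + + and c cn px, are the double crossovers. Comparing them with the parentals, only the c allele has switched, so c is the middle locus and the order is px – c – cn.
Crossovers in the c–cn interval produce the single-crossover classes c cn + and + + px (170 + 125 = 295) plus the double crossovers (43).
RF(c–cn) = (295 + 43) / 1881 = 338/1881 = 0.1797 → 18.0 centimorgans.

18.0 centimorgans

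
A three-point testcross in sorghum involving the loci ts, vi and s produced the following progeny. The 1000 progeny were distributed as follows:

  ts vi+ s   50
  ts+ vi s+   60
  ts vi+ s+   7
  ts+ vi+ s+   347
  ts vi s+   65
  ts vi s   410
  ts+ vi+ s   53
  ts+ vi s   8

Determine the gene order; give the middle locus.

ts

The two most frequent reciprocal classes, ts vi s and ts+ vi+ s+, are the parental types, so the F1 was ts vi s / ts+ vi+ s+.
The two rarest classes, ts+ vi s and ts vi+ s+, are the double crossovers. Comparing them with the parentals, only the ts allele has switched, so ts is the middle locus and the order is s – ts – vi.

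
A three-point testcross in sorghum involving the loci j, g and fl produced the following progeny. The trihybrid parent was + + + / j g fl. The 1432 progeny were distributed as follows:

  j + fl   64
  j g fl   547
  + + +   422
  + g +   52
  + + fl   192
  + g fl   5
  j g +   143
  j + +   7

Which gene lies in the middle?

The two rarest classes, j + + and + g fl, are the double crossovers. Comparing them with the parentals, only the j allele has switched, so j is the middle locus and the order is fl – j – g.

j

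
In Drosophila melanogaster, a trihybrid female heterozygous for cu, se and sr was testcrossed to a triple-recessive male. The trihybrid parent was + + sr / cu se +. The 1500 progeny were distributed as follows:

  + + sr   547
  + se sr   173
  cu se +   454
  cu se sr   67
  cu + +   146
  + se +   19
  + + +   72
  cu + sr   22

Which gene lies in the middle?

cu

The two rarest classes, cu + sr and + se +, are the double crossovers. Comparing them with the parentals, only the cu allele has switched, so cu is the middle locus and the order is se – cu – sr.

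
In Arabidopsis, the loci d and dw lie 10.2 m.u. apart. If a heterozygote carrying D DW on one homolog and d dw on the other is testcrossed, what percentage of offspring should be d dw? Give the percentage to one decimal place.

A map distance of 10.2 m.u. corresponds to a recombination frequency of 0.102.
The F1 is D DW / d dw, so d dw is a parental gamete class with expected frequency (1 − r)/2 = 0.898/2 = 0.4490.
That is 0.4490 = 44.9% of the progeny.

44.9%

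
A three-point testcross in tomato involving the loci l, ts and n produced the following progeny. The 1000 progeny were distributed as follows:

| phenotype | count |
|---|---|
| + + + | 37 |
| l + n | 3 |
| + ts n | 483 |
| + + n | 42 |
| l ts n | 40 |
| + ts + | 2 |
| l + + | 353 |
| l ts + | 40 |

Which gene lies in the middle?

The two most frequent reciprocal classes, + ts n and l + +, are the parental types, so the F1 was + ts n / l + +.
The two rarest classes, + ts + and l + n, are the double crossovers. Comparing them with the parentals, only the n allele has switched, so n is the middle locus and the order is ts – n – l.

n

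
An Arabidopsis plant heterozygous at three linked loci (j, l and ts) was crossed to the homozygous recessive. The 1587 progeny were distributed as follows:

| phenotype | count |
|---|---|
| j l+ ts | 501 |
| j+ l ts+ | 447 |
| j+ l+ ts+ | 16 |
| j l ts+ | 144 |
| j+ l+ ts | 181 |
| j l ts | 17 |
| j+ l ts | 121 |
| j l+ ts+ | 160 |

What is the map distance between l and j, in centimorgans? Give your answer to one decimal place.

22.6 centimorgans

The two most frequent reciprocal classes, j l+ ts and j+ l ts+, are the parental types, so the F1 was j l+ ts / j+ l ts+.
The two rarest classes, j l ts and j+ l+ ts+, are the double crossovers. Comparing them with the parentals, only the l allele has switched, so l is the middle locus and the order is ts – l – j.
Crossovers in the l–j interval produce the single-crossover classes j+ l+ ts and j l ts+ (181 + 144 = 325) plus the double crossovers (33).
RF(l–j) = (325 + 33) / 1587 = 358/1587 = 0.2256 → 22.6 centimorgans.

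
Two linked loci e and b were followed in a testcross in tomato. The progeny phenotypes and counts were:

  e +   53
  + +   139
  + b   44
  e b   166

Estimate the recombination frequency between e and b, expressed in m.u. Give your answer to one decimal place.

The two most frequent classes, + + (139) and e b (166), are the parental types, so the F1 was + + / e b.
The recombinant classes are + b and e +: 44 + 53 = 97.
Recombination frequency = 97/402 = 0.2413 ≈ 24.1%, i.e. 24.1 m.u.

24.1 m.u.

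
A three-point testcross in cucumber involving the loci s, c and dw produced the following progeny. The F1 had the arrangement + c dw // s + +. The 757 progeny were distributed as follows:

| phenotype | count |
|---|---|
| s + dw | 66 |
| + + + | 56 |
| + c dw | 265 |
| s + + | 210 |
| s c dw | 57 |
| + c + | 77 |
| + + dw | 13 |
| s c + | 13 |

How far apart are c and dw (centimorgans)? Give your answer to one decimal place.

22.3 centimorgans

The two rarest classes, + + dw and s c +, are the double crossovers. Comparing them with the parentals, only the c allele has switched, so c is the middle locus and the order is dw – c – s.
Crossovers in the dw–c interval produce the single-crossover classes + c + and s + dw (77 + 66 = 143) plus the double crossovers (26).
RF(dw–c) = (143 + 26) / 757 = 169/757 = 0.2232 → 22.3 centimorgans.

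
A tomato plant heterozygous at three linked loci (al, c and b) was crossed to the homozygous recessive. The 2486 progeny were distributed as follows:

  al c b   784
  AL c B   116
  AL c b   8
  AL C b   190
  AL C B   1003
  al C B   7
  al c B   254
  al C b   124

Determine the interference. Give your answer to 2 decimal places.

0.68

The two most frequent reciprocal classes, al c b and AL C B, are the parental types, so the F1 was al c b / AL C B.
The two rarest classes, AL c b and al C B, are the double crossovers. Comparing them with the parentals, only the al allele has switched, so al is the middle locus and the order is c – al – b.
c–al: (240 + 15)/2486 = 0.1026; al–b: (444 + 15)/2486 = 0.1846.
Expected DCO frequency = 0.1026 × 0.1846 ≈ 0.01894; observed = 15/2486 ≈ 0.00603.
Coefficient of coincidence = 0.00603/0.01894 ≈ 0.32; interference = 1 − 0.32 = 0.68.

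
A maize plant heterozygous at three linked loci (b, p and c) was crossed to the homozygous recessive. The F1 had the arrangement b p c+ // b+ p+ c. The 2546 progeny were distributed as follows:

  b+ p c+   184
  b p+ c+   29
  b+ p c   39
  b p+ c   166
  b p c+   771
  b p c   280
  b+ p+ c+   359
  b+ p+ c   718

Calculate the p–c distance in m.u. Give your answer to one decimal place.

27.8 m.u.

The two rarest classes, b p+ c+ and b+ p c, are the double crossovers. Comparing them with the parentals, only the p allele has switched, so p is the middle locus and the order is b – p – c.
Crossovers in the p–c interval produce the single-crossover classes b p c and b+ p+ c+ (280 + 359 = 639) plus the double crossovers (68).
RF(p–c) = (639 + 68) / 2546 = 707/2546 = 0.2777 → 27.8 m.u.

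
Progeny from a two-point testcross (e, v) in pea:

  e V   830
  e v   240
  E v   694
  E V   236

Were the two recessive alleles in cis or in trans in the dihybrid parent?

The two most frequent classes are E v (694) and e V (830); these are the parental (non-recombinant) types.
So the F1 carried E v on one chromosome and e V on the other — the recessive alleles are on opposite chromosomes (trans / repulsion).

trans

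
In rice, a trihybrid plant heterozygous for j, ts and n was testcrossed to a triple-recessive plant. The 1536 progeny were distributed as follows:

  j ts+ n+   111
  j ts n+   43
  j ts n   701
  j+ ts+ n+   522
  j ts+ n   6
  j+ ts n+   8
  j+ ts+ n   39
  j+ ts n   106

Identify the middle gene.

ts

The two most frequent reciprocal classes, j+ ts+ n+ and j ts n, are the parental types, so the F1 was j+ ts+ n+ / j ts n.
The two rarest classes, j+ ts n+ and j ts+ n, are the double crossovers. Comparing them with the parentals, only the ts allele has switched, so ts is the middle locus and the order is n – ts – j.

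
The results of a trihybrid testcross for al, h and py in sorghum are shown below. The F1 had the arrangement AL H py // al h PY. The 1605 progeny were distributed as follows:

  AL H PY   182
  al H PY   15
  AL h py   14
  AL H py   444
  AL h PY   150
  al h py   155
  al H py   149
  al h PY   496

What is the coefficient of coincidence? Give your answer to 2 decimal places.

The two rarest classes, AL h py and al H PY, are the double crossovers. Comparing them with the parentals, only the h allele has switched, so h is the middle locus and the order is al – h – py.
al–h: (299 + 29)/1605 = 0.2044; h–py: (337 + 29)/1605 = 0.2280.
Expected DCO frequency = 0.2044 × 0.2280 ≈ 0.04660; observed = 29/1605 ≈ 0.01807.
Coefficient of coincidence = 0.01807/0.04660 ≈ 0.39.

0.39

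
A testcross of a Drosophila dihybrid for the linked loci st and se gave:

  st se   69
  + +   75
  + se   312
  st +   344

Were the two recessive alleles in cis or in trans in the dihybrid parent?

The two most frequent classes are + se (312) and st + (344); these are the parental (non-recombinant) types.
So the F1 carried + se on one chromosome and st + on the other — the recessive alleles are on opposite chromosomes (trans / repulsion).

trans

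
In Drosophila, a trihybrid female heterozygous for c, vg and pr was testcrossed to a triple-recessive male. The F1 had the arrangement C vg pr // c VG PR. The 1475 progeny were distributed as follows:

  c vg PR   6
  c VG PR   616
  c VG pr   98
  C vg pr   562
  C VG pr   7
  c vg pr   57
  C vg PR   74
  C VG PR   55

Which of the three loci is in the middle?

vg

The two rarest classes, C VG pr and c vg PR, are the double crossovers. Comparing them with the parentals, only the vg allele has switched, so vg is the middle locus and the order is pr – vg – c.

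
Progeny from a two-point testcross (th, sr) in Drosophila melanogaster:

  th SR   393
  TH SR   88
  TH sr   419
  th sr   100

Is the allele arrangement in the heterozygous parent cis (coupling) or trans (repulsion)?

The two most frequent classes are TH sr (419) and th SR (393); these are the parental (non-recombinant) types.
So the F1 carried TH sr on one chromosome and th SR on the other — the recessive alleles are on opposite chromosomes (trans / repulsion).

trans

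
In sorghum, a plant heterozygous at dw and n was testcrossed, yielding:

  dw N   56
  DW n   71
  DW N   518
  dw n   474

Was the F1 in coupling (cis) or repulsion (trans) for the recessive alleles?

cis

The two most frequent classes are DW N (518) and dw n (474); these are the parental (non-recombinant) types.
So the F1 carried DW N on one chromosome and dw n on the other — the recessive alleles are on the same chromosome (cis / coupling).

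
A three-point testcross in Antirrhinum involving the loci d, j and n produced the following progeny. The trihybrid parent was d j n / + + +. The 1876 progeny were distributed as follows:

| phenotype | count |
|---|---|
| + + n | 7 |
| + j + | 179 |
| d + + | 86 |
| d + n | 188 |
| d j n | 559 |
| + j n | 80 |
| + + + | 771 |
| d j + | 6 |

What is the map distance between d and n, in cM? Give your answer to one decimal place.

The two rarest classes, d j + and + + n, are the double crossovers. Comparing them with the parentals, only the n allele has switched, so n is the middle locus and the order is d – n – j.
Crossovers in the d–n interval produce the single-crossover classes + j n and d + + (80 + 86 = 166) plus the double crossovers (13).
RF(d–n) = (166 + 13) / 1876 = 179/1876 = 0.0954 → 9.5 cM.

9.5 cM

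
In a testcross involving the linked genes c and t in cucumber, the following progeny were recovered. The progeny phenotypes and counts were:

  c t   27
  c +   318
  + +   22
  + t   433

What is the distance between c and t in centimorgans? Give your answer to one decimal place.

6.1 centimorgans

The two most frequent classes, + t (433) and c + (318), are the parental types, so the F1 was + t / c +.
The recombinant classes are + + and c t: 22 + 27 = 49.
Recombination frequency = 49/800 = 0.0612 ≈ 6.1%, i.e. 6.1 centimorgans.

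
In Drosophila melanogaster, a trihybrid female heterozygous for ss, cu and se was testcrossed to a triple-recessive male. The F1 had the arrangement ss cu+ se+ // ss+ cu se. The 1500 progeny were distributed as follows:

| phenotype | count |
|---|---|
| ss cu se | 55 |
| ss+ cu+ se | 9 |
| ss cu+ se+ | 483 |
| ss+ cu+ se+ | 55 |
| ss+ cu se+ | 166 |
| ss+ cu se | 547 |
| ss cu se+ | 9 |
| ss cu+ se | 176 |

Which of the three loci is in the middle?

The two rarest classes, ss cu se+ and ss+ cu+ se, are the double crossovers. Comparing them with the parentals, only the cu allele has switched, so cu is the middle locus and the order is se – cu – ss.

cu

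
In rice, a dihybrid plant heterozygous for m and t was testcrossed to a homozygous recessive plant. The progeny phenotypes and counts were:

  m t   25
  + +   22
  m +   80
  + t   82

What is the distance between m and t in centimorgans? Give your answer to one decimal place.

22.5 centimorgans

The two most frequent classes, + t (82) and m + (80), are the parental types, so the F1 was + t / m +.
The recombinant classes are + + and m t: 22 + 25 = 47.
Recombination frequency = 47/209 = 0.2249 ≈ 22.5%, i.e. 22.5 centimorgans.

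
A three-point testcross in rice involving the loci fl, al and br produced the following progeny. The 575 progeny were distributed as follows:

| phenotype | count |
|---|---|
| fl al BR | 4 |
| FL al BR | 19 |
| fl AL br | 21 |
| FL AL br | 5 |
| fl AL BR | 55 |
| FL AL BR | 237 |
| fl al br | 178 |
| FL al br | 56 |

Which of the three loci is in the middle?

The two most frequent reciprocal classes, FL AL BR and fl al br, are the parental types, so the F1 was FL AL BR / fl al br.
The two rarest classes, FL AL br and fl al BR, are the double crossovers. Comparing them with the parentals, only the br allele has switched, so br is the middle locus and the order is al – br – fl.

br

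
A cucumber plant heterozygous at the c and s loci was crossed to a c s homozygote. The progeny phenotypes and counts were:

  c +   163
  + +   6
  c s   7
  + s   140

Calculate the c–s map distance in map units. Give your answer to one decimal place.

The two most frequent classes, + s (140) and c + (163), are the parental types, so the F1 was + s / c +.
The recombinant classes are + + and c s: 6 + 7 = 13.
Recombination frequency = 13/316 = 0.0411 ≈ 4.1%, i.e. 4.1 map units.

4.1 map units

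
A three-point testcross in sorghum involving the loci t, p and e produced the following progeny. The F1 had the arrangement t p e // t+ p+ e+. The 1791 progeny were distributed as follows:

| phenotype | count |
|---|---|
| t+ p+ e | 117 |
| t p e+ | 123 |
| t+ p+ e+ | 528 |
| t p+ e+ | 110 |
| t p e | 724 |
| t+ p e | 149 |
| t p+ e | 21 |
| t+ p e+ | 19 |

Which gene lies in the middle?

The two rarest classes, t p+ e and t+ p e+, are the double crossovers. Comparing them with the parentals, only the p allele has switched, so p is the middle locus and the order is e – p – t.

p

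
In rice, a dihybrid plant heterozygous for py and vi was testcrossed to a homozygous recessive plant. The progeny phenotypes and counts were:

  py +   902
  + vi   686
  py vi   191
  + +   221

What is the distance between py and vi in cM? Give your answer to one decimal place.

20.6 cM

The two most frequent classes, + vi (686) and py + (902), are the parental types, so the F1 was + vi / py +.
The recombinant classes are + + and py vi: 221 + 191 = 412.
Recombination frequency = 412/2000 = 0.2060 ≈ 20.6%, i.e. 20.6 cM.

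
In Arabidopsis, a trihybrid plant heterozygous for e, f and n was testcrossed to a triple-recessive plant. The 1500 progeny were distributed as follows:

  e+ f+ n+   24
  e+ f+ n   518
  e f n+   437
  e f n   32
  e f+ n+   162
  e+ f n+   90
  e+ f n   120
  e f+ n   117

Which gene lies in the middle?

n

The two most frequent reciprocal classes, e f n+ and e+ f+ n, are the parental types, so the F1 was e f n+ / e+ f+ n.
The two rarest classes, e f n and e+ f+ n+, are the double crossovers. Comparing them with the parentals, only the n allele has switched, so n is the middle locus and the order is e – n – f.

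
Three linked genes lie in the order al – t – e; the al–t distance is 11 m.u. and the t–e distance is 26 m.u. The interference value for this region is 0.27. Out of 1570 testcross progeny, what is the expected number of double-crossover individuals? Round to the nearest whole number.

33

Map distances give recombination frequencies of 0.110 and 0.260 for the two intervals.
With interference 0.27 (so coincidence = 0.73), expected double-crossover frequency = 0.110 × 0.260 × 0.73 = 0.02088.
Expected number = 0.02088 × 1570 = 32.78 ≈ 33.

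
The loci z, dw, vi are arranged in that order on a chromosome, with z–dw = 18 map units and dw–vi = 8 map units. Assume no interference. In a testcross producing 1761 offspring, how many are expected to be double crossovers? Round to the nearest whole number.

25

Map distances give recombination frequencies of 0.180 and 0.080 for the two intervals.
With no interference, expected double-crossover frequency = 0.180 × 0.080 = 0.01440.
Expected number = 0.01440 × 1761 = 25.36 ≈ 25.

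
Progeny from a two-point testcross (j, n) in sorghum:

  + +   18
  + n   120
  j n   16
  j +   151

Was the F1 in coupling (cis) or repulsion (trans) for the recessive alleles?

trans

The two most frequent classes are + n (120) and j + (151); these are the parental (non-recombinant) types.
So the F1 carried + n on one chromosome and j + on the other — the recessive alleles are on opposite chromosomes (trans / repulsion).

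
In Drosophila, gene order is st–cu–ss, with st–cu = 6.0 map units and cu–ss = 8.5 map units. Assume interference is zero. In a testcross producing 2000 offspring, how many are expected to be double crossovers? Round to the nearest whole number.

10

Map distances give recombination frequencies of 0.060 and 0.085 for the two intervals.
With no interference, expected double-crossover frequency = 0.060 × 0.085 = 0.00510.
Expected number = 0.00510 × 2000 = 10.20 ≈ 10.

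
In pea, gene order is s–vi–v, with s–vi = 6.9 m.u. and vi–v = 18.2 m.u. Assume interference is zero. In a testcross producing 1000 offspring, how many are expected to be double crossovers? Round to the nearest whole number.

Map distances give recombination frequencies of 0.069 and 0.182 for the two intervals.
With no interference, expected double-crossover frequency = 0.069 × 0.182 = 0.01256.
Expected number = 0.01256 × 1000 = 12.56 ≈ 13.

13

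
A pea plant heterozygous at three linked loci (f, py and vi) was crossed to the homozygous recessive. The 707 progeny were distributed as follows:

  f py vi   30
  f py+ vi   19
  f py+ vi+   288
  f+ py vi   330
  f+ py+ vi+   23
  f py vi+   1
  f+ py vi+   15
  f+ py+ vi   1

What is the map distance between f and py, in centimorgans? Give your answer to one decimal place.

7.8 centimorgans

The two most frequent reciprocal classes, f py+ vi+ and f+ py vi, are the parental types, so the F1 was f py+ vi+ / f+ py vi.
The two rarest classes, f py vi+ and f+ py+ vi, are the double crossovers. Comparing them with the parentals, only the py allele has switched, so py is the middle locus and the order is f – py – vi.
Crossovers in the f–py interval produce the single-crossover classes f+ py+ vi+ and f py vi (23 + 30 = 53) plus the double crossovers (2).
RF(f–py) = (53 + 2) / 707 = 55/707 = 0.0778 → 7.8 centimorgans.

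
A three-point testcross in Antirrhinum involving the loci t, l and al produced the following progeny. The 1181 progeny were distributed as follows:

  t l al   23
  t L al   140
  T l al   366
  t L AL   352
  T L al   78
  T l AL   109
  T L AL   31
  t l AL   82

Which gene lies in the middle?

t

The two most frequent reciprocal classes, T l al and t L AL, are the parental types, so the F1 was T l al / t L AL.
The two rarest classes, t l al and T L AL, are the double crossovers. Comparing them with the parentals, only the t allele has switched, so t is the middle locus and the order is al – t – l.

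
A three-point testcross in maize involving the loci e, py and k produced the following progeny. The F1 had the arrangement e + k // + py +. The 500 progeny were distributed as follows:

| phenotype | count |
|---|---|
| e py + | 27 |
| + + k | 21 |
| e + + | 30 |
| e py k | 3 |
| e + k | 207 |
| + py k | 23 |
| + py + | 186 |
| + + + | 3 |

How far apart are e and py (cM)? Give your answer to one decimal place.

10.8 cM

The two rarest classes, e py k and + + +, are the double crossovers. Comparing them with the parentals, only the py allele has switched, so py is the middle locus and the order is k – py – e.
Crossovers in the py–e interval produce the single-crossover classes + + k and e py + (21 + 27 = 48) plus the double crossovers (6).
RF(py–e) = (48 + 6) / 500 = 54/500 = 0.1080 → 10.8 cM.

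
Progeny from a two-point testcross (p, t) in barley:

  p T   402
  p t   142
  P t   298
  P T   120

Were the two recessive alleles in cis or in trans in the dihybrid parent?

trans

The two most frequent classes are P t (298) and p T (402); these are the parental (non-recombinant) types.
So the F1 carried P t on one chromosome and p T on the other — the recessive alleles are on opposite chromosomes (trans / repulsion).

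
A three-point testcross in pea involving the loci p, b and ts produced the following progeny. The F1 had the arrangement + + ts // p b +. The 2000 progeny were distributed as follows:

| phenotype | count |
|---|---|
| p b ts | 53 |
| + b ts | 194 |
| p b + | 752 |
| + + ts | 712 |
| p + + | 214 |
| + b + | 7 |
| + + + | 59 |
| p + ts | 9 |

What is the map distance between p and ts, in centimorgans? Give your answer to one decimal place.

6.4 centimorgans

The two rarest classes, p + ts and + b +, are the double crossovers. Comparing them with the parentals, only the p allele has switched, so p is the middle locus and the order is ts – p – b.
Crossovers in the ts–p interval produce the single-crossover classes + + + and p b ts (59 + 53 = 112) plus the double crossovers (16).
RF(ts–p) = (112 + 16) / 2000 = 128/2000 = 0.0640 → 6.4 centimorgans.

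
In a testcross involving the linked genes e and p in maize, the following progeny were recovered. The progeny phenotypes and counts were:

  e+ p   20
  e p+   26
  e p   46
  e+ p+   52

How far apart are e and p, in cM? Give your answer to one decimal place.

31.9 cM

The two most frequent classes, e+ p+ (52) and e p (46), are the parental types, so the F1 was e+ p+ / e p.
The recombinant classes are e+ p and e p+: 20 + 26 = 46.
Recombination frequency = 46/144 = 0.3194 ≈ 31.9%, i.e. 31.9 cM.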